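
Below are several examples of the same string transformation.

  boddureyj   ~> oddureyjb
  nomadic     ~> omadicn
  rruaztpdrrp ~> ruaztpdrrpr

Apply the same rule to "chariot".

hariotc

The pattern: move the first character to the end.
On "chariot" that produces "hariotc".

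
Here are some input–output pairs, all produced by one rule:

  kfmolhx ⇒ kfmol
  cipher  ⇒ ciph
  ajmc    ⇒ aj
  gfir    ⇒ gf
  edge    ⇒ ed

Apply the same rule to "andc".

an

The rule is to delete the last 2 characters.
So "andc" becomes "an".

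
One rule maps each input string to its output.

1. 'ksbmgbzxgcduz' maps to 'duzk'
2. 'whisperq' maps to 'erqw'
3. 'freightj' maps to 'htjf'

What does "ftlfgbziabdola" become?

olaf

The transformation: move the last 3 characters to the front (rotate right by 3), then keep only the first 4 characters.
For "ftlfgbziabdola", step one produces "olaftlfgbziabd"; step two turns that into "olaf".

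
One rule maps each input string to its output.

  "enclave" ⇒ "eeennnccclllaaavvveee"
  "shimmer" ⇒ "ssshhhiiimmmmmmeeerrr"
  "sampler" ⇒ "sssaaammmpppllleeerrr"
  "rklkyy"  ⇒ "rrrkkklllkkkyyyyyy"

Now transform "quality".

qqquuuaaallliiitttyyy

Rule — repeat every character 3 times.
So "quality" becomes "qqquuuaaallliiitttyyy".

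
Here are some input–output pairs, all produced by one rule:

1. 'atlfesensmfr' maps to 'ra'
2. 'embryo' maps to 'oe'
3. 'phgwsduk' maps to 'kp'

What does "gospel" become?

lg

Each output is the input with this applied: move the last character to the front, then keep only the first 2 characters.
Working it through for "gospel": intermediate "lgospe", final "lg".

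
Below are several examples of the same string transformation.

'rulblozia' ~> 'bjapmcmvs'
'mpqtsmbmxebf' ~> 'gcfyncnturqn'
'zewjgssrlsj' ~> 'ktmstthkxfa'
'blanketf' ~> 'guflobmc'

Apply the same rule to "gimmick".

ldjnnjh

Rule — shift every letter 1 place forward in the alphabet (wrapping around), then reverse the string.
Applying both steps to "gimmick": "hjnnjdl", then "ldjnnjh".
(Check on "zewjgssrlsj": → "afxkhttsmtk" → "ktmstthkxfa" ✓)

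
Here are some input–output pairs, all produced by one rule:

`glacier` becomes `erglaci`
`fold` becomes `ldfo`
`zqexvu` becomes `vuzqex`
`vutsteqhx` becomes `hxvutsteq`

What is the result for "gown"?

The pattern: move the last 2 characters to the front (rotate right by 2).
For "gown" the result is "wngo".

wngo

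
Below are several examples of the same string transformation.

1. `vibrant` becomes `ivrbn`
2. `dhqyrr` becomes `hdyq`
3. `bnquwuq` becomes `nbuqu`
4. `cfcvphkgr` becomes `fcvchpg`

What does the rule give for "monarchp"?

omancr

In each case the input is transformed by: swap each adjacent pair of characters (1↔2, 3↔4, ...), then delete the last 2 characters.
For "monarchp", step one produces "omancrph"; step two turns that into "omancr".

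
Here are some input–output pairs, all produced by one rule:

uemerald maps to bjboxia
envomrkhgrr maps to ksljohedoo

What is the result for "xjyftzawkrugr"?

The transformation: delete the first character, then shift every letter 3 places backward in the alphabet (wrapping around).
Starting from "xjyftzawkrugr": after the first operation, "jyftzawkrugr"; after the second, "gvcqwxthordo".

gvcqwxthordo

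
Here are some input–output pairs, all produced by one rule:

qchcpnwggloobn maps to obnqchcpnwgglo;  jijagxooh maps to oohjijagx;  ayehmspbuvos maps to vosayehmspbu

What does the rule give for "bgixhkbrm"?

brmbgixhk

The rule is to move the last 3 characters to the front (rotate right by 3).
So "bgixhkbrm" becomes "brmbgixhk".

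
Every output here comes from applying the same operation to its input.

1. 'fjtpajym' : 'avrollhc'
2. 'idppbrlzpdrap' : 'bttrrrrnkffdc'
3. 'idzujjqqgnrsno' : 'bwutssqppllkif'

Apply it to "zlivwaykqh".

Each output is the input with this applied: sort the characters into reverse alphabetical order, then shift every letter 2 places forward in the alphabet (wrapping around).
On "zlivwaykqh" that produces "bayxsnmkjc".
(Check on "idppbrlzpdrap": → "zrrppppliddba" → "bttrrrrnkffdc" ✓)

bayxsnmkjc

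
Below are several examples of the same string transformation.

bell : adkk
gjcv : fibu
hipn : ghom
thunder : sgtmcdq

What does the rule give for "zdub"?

ycta

Looking at the pairs, the operation is to shift every letter 1 place backward in the alphabet (wrapping around).
For "zdub" the result is "ycta".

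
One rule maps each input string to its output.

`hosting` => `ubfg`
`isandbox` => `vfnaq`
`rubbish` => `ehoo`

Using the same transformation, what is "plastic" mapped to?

Each output is the input with this applied: delete the last 3 characters, then shift every letter 13 places forward in the alphabet (wrapping around) — i.e. ROT13.
"plastic" → "plas" → "cynf".

cynf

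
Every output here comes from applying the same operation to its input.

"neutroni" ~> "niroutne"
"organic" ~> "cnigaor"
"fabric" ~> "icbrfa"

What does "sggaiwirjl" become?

The transformation: swap each adjacent pair of characters (1↔2, 3↔4, ...), then reverse the string.
On "sggaiwirjl": the first step gives "gsagwirilj", and the second then gives "jliriwgasg".

jliriwgasg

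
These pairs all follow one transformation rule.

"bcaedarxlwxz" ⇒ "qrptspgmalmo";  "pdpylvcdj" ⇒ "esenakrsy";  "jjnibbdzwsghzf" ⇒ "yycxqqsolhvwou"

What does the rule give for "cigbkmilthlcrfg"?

rxvqzbxaiwarguv

Looking at the pairs, the operation is to shift every letter 11 places backward in the alphabet (wrapping around).
Doing the same to "cigbkmilthlcrfg": "rxvqzbxaiwarguv".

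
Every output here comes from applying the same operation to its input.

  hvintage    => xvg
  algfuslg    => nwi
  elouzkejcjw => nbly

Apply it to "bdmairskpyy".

The rule is to shift every letter 2 places forward in the alphabet (wrapping around), then keep one character in every 3, starting at position 2 (positions 2nd, 5th, 8th, ...).
Applying both steps to "bdmairskpyy": "dfocktumraa", then "fkma".

fkma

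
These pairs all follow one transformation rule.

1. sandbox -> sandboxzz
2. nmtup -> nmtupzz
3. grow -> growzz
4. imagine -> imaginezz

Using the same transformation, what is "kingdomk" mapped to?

kingdomkzz

The rule is to append "zz".
Applying that to "kingdomk" gives "kingdomkzz".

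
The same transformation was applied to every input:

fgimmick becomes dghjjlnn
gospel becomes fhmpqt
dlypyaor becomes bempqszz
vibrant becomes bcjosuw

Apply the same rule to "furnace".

The transformation: shift every letter 1 place forward in the alphabet (wrapping around), then sort the characters into alphabetical order.
Starting from "furnace": after the first operation, "gvsobdf"; after the second, "bdfgosv".

bdfgosv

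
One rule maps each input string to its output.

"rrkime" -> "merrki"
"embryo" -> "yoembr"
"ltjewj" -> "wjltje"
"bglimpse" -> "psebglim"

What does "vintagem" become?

gemvinta

Each output is the input with this applied: move the first character to the end, then swap the front and back halves of the string.
For "vintagem", step one produces "intagemv"; step two turns that into "gemvinta".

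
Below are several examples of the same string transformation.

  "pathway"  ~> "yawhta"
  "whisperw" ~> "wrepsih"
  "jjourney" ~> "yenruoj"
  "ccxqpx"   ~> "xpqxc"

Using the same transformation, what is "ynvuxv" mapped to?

vxuvn

The pattern: reverse the string, then delete the last character.
"ynvuxv" → "vxuvny" → "vxuvn".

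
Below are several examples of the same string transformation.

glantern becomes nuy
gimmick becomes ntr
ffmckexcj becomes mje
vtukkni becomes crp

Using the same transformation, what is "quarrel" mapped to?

Rule — shift every letter 7 places forward in the alphabet (wrapping around), then keep one character in every 3, starting at position 1 (positions 1st, 4th, 7th, ...).
On "quarrel": the first step gives "xbhyyls", and the second then gives "xys".

xys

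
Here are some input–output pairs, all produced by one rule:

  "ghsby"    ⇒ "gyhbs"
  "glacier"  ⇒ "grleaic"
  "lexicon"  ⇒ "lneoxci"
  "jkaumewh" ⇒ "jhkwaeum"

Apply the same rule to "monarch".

mhocnra

The rule is to take characters alternately from the front and the back (1st, last, 2nd, 2nd-last, ...).
"monarch" → "mhocnra".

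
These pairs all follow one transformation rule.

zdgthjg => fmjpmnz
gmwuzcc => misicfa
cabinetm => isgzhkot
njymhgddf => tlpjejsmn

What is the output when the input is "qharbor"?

wxnughx

The rule is to take characters alternately from the front and the back (1st, last, 2nd, 2nd-last, ...), then shift every letter 6 places forward in the alphabet (wrapping around).
Working it through for "qharbor": intermediate "qrhoabr", final "wxnughx".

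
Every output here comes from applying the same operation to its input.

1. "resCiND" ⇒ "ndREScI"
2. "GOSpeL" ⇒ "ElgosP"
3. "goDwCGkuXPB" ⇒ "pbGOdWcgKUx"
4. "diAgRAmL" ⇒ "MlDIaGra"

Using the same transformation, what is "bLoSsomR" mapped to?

MrBlOsSO

Looking at the pairs, the operation is to move the last 2 characters to the front (rotate right by 2), then flip the case of every letter.
For "bLoSsomR" the result is "MrBlOsSO".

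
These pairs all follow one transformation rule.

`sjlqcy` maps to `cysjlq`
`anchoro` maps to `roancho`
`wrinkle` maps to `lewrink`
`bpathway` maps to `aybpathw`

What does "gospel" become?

elgosp

The transformation: move the last 2 characters to the front (rotate right by 2).
On "gospel" that produces "elgosp".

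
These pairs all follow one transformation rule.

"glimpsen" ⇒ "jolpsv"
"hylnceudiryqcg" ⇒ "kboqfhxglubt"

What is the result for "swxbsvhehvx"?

Each output is the input with this applied: shift every letter 3 places forward in the alphabet (wrapping around), then delete the last 2 characters.
Applying both steps to "swxbsvhehvx": "vzaevykhkya", then "vzaevykhk".
(Check on "hylnceudiryqcg": → "kboqfhxglubtfj" → "kboqfhxglubt" ✓)

vzaevykhk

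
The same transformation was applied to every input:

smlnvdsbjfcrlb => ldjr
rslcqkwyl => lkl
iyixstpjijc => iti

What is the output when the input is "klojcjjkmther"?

In each case the input is transformed by: keep one character in every 3, starting at position 3 (positions 3rd, 6th, 9th, ...).
Doing the same to "klojcjjkmther": "ojme".

ojme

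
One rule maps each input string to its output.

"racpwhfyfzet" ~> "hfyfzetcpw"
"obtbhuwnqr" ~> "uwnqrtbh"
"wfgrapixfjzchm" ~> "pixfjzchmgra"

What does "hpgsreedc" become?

The transformation: delete the first 2 characters, then move the first 3 characters to the end (rotate left by 3).
"hpgsreedc" → "gsreedc" → "eedcgsr".

eedcgsr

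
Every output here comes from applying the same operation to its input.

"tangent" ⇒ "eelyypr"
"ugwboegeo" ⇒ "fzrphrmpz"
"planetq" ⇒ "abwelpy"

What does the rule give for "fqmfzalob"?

qmbzxwqlk

The rule is to take characters alternately from the front and the back (1st, last, 2nd, 2nd-last, ...), then shift every letter 11 places forward in the alphabet (wrapping around).
Starting from "fqmfzalob": after the first operation, "fbqomlfaz"; after the second, "qmbzxwqlk".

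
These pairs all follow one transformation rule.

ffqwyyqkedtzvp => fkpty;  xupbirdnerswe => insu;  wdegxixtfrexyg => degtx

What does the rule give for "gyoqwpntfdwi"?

Rule — keep one character in every 3, starting at position 2 (positions 2nd, 5th, 8th, ...), then sort the characters into alphabetical order.
"gyoqwpntfdwi" → "ywtw" → "twwy".
(Check on "ffqwyyqkedtzvp": → "fyktp" → "fkpty" ✓)

twwy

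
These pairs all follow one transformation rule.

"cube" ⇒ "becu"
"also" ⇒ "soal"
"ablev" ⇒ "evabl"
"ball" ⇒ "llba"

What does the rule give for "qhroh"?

Rule — move the last 2 characters to the front (rotate right by 2).
"qhroh" → "ohqhr".

ohqhr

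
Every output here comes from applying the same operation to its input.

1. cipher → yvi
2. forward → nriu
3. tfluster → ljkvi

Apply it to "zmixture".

The pattern: shift every letter 9 places backward in the alphabet (wrapping around), then delete the first 3 characters.
Applying that to "zmixture" gives "okliv".

okliv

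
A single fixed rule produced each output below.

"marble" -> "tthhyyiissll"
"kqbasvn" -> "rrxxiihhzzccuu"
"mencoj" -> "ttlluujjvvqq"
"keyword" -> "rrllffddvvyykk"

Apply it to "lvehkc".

sscclloorrjj

Looking at the pairs, the operation is to shift every letter 7 places forward in the alphabet (wrapping around), then double every character.
On "lvehkc": the first step gives "sclorj", and the second then gives "sscclloorrjj".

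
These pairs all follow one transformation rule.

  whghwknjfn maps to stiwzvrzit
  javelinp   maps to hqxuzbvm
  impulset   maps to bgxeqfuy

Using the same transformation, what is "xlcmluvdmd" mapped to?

oyxghpypjx

Looking at the pairs, the operation is to shift every letter 12 places forward in the alphabet (wrapping around), then move the first 2 characters to the end (rotate left by 2).
Applying both steps to "xlcmluvdmd": "jxoyxghpyp", then "oyxghpypjx".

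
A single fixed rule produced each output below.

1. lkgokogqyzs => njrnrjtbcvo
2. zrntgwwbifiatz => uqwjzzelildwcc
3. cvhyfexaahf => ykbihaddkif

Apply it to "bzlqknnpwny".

cotnqqszqbe

The rule is to shift every letter 3 places forward in the alphabet (wrapping around), then move the first character to the end.
Starting from "bzlqknnpwny": after the first operation, "ecotnqqszqb"; after the second, "cotnqqszqbe".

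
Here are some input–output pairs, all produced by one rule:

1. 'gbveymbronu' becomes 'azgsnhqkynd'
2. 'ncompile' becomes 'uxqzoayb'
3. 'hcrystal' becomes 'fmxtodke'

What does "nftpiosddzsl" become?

lexzrfbuaepp

Looking at the pairs, the operation is to move the last 3 characters to the front (rotate right by 3), then shift every letter 12 places forward in the alphabet (wrapping around).
Starting from "nftpiosddzsl": after the first operation, "zslnftpiosdd"; after the second, "lexzrfbuaepp".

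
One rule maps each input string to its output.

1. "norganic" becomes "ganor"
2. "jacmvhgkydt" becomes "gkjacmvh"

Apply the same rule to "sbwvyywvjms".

wvsbwvyy

The pattern: delete the last 3 characters, then move the last 2 characters to the front (rotate right by 2).
For "sbwvyywvjms", step one produces "sbwvyywv"; step two turns that into "wvsbwvyy".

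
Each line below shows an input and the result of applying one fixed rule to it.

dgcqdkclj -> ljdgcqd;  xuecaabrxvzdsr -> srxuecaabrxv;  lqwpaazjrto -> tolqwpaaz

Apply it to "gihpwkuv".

The transformation: move the last 2 characters to the front (rotate right by 2), then delete the last 2 characters.
For "gihpwkuv", step one produces "uvgihpwk"; step two turns that into "uvgihp".

uvgihp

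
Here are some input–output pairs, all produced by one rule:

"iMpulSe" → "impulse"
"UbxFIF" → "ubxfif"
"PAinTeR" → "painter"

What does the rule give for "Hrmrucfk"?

hrmrucfk

Rule — convert every letter to lowercase.
Applying that to "Hrmrucfk" gives "hrmrucfk".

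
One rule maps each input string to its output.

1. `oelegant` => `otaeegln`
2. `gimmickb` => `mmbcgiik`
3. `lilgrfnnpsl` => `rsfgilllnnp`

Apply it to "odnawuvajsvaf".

vwaaadfjnosuv

The transformation: sort the characters into alphabetical order, then move the last 2 characters to the front (rotate right by 2).
"odnawuvajsvaf" → "aaadfjnosuvvw" → "vwaaadfjnosuv".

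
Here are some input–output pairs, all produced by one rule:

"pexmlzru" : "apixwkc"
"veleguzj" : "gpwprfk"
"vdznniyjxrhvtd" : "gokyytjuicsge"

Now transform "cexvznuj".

npigkyf

The rule is to delete the last character, then shift every letter 11 places forward in the alphabet (wrapping around).
"cexvznuj" → "cexvznu" → "npigkyf".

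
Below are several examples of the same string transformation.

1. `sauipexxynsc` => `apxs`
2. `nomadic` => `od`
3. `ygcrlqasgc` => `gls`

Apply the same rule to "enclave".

The transformation: keep one character in every 3, starting at position 2 (positions 2nd, 5th, 8th, ...).
For "enclave" the result is "na".

na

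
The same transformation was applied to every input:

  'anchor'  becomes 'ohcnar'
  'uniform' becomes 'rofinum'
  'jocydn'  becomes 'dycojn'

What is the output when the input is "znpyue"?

In each case the input is transformed by: reverse the string, then move the first character to the end.
"znpyue" → "euypnz" → "uypnze".
(Check on "uniform": → "mrofinu" → "rofinum" ✓)

uypnze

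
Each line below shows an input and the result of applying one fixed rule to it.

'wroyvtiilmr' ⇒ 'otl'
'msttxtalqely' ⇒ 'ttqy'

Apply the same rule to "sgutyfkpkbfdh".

ufkd

The pattern: keep one character in every 3, starting at position 3 (positions 3rd, 6th, 9th, ...).
So "sgutyfkpkbfdh" becomes "ufkd".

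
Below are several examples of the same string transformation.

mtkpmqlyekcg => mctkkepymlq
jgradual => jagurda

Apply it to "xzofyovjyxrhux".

In each case the input is transformed by: delete the last character, then take characters alternately from the front and the back (1st, last, 2nd, 2nd-last, ...).
On "xzofyovjyxrhux" that produces "xuzhorfxyyojv".

xuzhorfxyyojv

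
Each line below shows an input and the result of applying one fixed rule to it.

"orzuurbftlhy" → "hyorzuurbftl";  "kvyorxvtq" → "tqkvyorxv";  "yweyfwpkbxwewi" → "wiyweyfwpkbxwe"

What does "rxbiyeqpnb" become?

In each case the input is transformed by: move the last 2 characters to the front (rotate right by 2).
Doing the same to "rxbiyeqpnb": "nbrxbiyeqp".

nbrxbiyeqp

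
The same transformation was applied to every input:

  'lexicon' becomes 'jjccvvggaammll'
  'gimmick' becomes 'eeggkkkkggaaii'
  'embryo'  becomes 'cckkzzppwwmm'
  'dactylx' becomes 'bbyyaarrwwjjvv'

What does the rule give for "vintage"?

ttggllrryyeecc

Each output is the input with this applied: double every character, then shift every letter 2 places backward in the alphabet (wrapping around).
On "vintage": the first step gives "vviinnttaaggee", and the second then gives "ttggllrryyeecc".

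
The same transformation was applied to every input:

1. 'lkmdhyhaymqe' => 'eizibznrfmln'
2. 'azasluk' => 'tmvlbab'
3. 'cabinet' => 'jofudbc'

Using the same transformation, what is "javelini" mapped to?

fmjojkbw

What's happening: move the first 3 characters to the end (rotate left by 3), then shift every letter 1 place forward in the alphabet (wrapping around).
For "javelini" the result is "fmjojkbw".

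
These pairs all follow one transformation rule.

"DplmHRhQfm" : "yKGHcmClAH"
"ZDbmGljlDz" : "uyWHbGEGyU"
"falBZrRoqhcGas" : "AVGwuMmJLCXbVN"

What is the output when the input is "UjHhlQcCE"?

pEcCGlXxz

Rule — shift every letter 5 places backward in the alphabet (wrapping around), then flip the case of every letter.
Applying both steps to "UjHhlQcCE": "PeCcgLxXZ", then "pEcCGlXxz".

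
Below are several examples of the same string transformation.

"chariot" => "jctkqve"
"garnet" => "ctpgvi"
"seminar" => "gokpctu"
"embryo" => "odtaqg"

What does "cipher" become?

Each output is the input with this applied: shift every letter 2 places forward in the alphabet (wrapping around), then move the first character to the end.
On "cipher": the first step gives "ekrjgt", and the second then gives "krjgte".

krjgte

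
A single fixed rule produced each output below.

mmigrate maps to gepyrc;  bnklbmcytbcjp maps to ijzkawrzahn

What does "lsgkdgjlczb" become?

eibehjaxz

What's happening: shift every letter 2 places backward in the alphabet (wrapping around), then delete the first 2 characters.
Starting from "lsgkdgjlczb": after the first operation, "jqeibehjaxz"; after the second, "eibehjaxz".
(Check on "mmigrate": → "kkgepyrc" → "gepyrc" ✓)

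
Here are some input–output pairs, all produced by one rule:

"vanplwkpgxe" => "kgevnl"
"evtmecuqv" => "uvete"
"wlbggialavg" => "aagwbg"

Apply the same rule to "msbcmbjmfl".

What's happening: keep every other character starting from the first (positions 1st, 3rd, 5th, ...), then move the first 3 characters to the end (rotate left by 3).
Working it through for "msbcmbjmfl": intermediate "mbmjf", final "jfmbm".

jfmbm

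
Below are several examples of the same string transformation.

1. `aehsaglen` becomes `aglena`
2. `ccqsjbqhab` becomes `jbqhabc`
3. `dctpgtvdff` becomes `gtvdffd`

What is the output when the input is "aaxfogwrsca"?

What's happening: move the first character to the end, then delete the first 3 characters.
Working it through for "aaxfogwrsca": intermediate "axfogwrscaa", final "ogwrscaa".

ogwrscaa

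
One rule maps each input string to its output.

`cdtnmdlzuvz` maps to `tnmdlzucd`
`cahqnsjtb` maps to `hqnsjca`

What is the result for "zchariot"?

harizc

Looking at the pairs, the operation is to delete the last 2 characters, then move the first 2 characters to the end (rotate left by 2).
On "zchariot" that produces "harizc".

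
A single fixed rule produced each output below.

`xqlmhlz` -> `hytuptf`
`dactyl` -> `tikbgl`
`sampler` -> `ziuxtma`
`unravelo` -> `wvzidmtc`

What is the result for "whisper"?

In each case the input is transformed by: shift every letter 8 places forward in the alphabet (wrapping around), then swap the first and last characters.
Starting from "whisper": after the first operation, "epqaxmz"; after the second, "zpqaxme".

zpqaxme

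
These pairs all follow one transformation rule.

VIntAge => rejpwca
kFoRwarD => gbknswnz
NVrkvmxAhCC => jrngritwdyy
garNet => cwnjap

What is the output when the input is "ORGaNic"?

kncwjey

The rule is to shift every letter 4 places backward in the alphabet (wrapping around), then convert every letter to lowercase.
"ORGaNic" → "KNCwJey" → "kncwjey".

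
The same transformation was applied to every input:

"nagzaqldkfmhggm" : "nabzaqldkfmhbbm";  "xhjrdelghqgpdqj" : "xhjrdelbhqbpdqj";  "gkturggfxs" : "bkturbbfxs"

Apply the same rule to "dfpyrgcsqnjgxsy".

The transformation: replace every "g" with "b".
Applying that to "dfpyrgcsqnjgxsy" gives "dfpyrbcsqnjbxsy".

dfpyrbcsqnjbxsy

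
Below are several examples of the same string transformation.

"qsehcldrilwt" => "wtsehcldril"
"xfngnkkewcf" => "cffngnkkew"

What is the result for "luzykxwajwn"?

Rule — delete the first character, then move the last 2 characters to the front (rotate right by 2).
Starting from "luzykxwajwn": after the first operation, "uzykxwajwn"; after the second, "wnuzykxwaj".
(Check on "qsehcldrilwt": → "sehcldrilwt" → "wtsehcldril" ✓)

wnuzykxwaj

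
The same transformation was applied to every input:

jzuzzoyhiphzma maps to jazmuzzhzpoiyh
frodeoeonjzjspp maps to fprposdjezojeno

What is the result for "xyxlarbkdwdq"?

The rule is to take characters alternately from the front and the back (1st, last, 2nd, 2nd-last, ...).
Doing the same to "xyxlarbkdwdq": "xqydxwldakrb".

xqydxwldakrb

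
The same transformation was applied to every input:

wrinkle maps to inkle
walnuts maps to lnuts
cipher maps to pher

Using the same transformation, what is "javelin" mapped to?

In each case the input is transformed by: delete the first 2 characters.
So "javelin" becomes "velin".

velin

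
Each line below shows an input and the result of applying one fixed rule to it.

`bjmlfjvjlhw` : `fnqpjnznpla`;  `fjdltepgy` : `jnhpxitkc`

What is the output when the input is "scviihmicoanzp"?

wgzmmlqmgserdt

The transformation: shift every letter 4 places forward in the alphabet (wrapping around).
So "scviihmicoanzp" becomes "wgzmmlqmgserdt".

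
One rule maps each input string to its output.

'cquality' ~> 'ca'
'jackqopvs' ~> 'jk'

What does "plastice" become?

The pattern: keep one character in every 3, starting at position 1 (positions 1st, 4th, 7th, ...), then delete the last character.
Applying both steps to "plastice": "psc", then "ps".

ps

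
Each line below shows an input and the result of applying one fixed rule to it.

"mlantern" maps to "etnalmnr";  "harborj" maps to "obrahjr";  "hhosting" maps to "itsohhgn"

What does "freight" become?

gierfth

Rule — move the last 2 characters to the front (rotate right by 2), then reverse the string.
Working it through for "freight": intermediate "htfreig", final "gierfth".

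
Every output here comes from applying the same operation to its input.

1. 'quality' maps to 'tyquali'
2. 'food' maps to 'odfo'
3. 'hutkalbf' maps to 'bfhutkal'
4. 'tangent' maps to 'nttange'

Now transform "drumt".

mtdru

Looking at the pairs, the operation is to move the last 2 characters to the front (rotate right by 2).
Doing the same to "drumt": "mtdru".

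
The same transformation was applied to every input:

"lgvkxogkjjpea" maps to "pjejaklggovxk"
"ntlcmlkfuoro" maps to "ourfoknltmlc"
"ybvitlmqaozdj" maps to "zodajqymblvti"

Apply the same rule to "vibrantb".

natrbbvi

Each output is the input with this applied: move the last 3 characters to the front (rotate right by 3), then take characters alternately from the front and the back (1st, last, 2nd, 2nd-last, ...).
Applying both steps to "vibrantb": "ntbvibra", then "natrbbvi".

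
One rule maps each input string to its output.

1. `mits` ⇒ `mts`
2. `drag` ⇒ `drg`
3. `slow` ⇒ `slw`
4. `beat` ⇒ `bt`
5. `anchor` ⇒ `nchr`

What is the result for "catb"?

ctb

In each case the input is transformed by: remove every vowel.
For "catb" the result is "ctb".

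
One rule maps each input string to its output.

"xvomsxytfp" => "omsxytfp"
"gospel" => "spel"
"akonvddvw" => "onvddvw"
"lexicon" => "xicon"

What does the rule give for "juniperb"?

niperb

Rule — delete the first 2 characters.
Doing the same to "juniperb": "niperb".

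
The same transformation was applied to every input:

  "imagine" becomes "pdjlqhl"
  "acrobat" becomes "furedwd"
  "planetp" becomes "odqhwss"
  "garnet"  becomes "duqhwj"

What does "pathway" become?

The pattern: move the first character to the end, then shift every letter 3 places forward in the alphabet (wrapping around).
Applying both steps to "pathway": "athwayp", then "dwkzdbs".

dwkzdbs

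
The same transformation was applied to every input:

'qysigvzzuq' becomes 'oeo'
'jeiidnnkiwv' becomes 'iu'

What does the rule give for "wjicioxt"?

The pattern: shift every letter 2 places backward in the alphabet (wrapping around), then keep only the vowels.
Applying both steps to "wjicioxt": "uhgagmvr", then "ua".
(Check on "qysigvzzuq": → "owqgetxxso" → "oeo" ✓)

ua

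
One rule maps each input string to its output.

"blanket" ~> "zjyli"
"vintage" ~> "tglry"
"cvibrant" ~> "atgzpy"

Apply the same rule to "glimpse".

ejgkn

What's happening: shift every letter 2 places backward in the alphabet (wrapping around), then delete the last 2 characters.
Applying both steps to "glimpse": "ejgknqc", then "ejgkn".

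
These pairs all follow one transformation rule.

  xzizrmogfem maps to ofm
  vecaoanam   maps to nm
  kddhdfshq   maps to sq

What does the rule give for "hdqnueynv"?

yv

Rule — keep every other character starting from the first (positions 1st, 3rd, 5th, ...), then delete the first 3 characters.
So "hdqnueynv" becomes "yv".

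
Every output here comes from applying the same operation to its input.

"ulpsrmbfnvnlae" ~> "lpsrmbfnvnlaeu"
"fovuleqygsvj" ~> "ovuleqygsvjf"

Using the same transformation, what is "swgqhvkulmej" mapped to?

Looking at the pairs, the operation is to move the first character to the end.
Applying that to "swgqhvkulmej" gives "wgqhvkulmejs".

wgqhvkulmejs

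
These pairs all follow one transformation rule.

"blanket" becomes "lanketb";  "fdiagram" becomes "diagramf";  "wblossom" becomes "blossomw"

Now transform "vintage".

The pattern: move the first character to the end.
On "vintage" that produces "intagev".

intagev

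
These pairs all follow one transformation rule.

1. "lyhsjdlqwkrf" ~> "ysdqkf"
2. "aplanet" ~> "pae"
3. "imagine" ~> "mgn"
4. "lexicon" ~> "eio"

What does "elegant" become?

lgn

Rule — keep every other character starting from the second (positions 2nd, 4th, 6th, ...).
"elegant" → "lgn".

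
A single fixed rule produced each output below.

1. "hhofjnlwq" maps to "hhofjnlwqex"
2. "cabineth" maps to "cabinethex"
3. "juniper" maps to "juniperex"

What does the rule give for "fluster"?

flusterex

What's happening: append "ex".
"fluster" → "flusterex".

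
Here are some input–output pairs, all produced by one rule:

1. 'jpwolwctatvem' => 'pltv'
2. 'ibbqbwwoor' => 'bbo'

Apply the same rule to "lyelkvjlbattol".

ykltl

Each output is the input with this applied: keep one character in every 3, starting at position 2 (positions 2nd, 5th, 8th, ...).
On "lyelkvjlbattol" that produces "ykltl".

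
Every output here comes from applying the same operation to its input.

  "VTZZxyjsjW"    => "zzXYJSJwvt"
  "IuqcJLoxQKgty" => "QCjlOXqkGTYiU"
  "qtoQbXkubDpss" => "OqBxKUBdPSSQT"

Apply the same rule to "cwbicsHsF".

The transformation: move the first 2 characters to the end (rotate left by 2), then flip the case of every letter.
Starting from "cwbicsHsF": after the first operation, "bicsHsFcw"; after the second, "BICShSfCW".

BICShSfCW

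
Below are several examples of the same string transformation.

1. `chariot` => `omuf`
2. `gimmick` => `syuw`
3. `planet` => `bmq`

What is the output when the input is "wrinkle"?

Each output is the input with this applied: shift every letter 12 places forward in the alphabet (wrapping around), then keep every other character starting from the first (positions 1st, 3rd, 5th, ...).
Applying that to "wrinkle" gives "iuwq".

iuwq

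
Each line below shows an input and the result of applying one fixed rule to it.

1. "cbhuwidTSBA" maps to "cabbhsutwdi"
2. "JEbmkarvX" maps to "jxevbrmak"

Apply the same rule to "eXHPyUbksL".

The pattern: take characters alternately from the front and the back (1st, last, 2nd, 2nd-last, ...), then convert every letter to lowercase.
On "eXHPyUbksL": the first step gives "eLXsHkPbyU", and the second then gives "elxshkpbyu".

elxshkpbyu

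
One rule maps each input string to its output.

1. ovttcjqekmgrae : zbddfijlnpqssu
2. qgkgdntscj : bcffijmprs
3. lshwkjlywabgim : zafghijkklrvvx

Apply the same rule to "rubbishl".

What's happening: sort the characters into alphabetical order, then shift every letter 1 place backward in the alphabet (wrapping around).
"rubbishl" → "bbhilrsu" → "aaghkqrt".

aaghkqrt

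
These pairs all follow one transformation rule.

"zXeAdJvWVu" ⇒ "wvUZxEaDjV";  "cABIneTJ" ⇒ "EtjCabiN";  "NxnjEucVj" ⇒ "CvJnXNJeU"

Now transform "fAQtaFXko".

xKOFaqTAf

Each output is the input with this applied: move the last 3 characters to the front (rotate right by 3), then flip the case of every letter.
For "fAQtaFXko", step one produces "XkofAQtaF"; step two turns that into "xKOFaqTAf".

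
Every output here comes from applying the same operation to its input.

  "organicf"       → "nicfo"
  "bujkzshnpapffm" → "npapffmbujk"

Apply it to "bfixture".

tureb

Each output is the input with this applied: swap the front and back halves of the string, then delete the last 3 characters.
On "bfixture" that produces "tureb".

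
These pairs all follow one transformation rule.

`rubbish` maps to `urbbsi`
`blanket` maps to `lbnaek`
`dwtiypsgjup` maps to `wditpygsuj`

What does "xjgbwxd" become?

What's happening: swap each adjacent pair of characters (1↔2, 3↔4, ...), then delete the last character.
For "xjgbwxd", step one produces "jxbgxwd"; step two turns that into "jxbgxw".

jxbgxw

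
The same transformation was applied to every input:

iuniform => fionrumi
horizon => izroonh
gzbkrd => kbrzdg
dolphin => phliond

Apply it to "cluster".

Each output is the input with this applied: take characters alternately from the front and the back (1st, last, 2nd, 2nd-last, ...), then reverse the string.
"cluster" → "crleuts" → "stuelrc".

stuelrc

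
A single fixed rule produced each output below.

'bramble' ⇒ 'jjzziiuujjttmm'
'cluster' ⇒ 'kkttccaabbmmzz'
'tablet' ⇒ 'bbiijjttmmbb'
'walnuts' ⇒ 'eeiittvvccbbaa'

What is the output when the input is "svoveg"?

aaddwwddmmoo

Each output is the input with this applied: shift every letter 8 places forward in the alphabet (wrapping around), then double every character.
Working it through for "svoveg": intermediate "adwdmo", final "aaddwwddmmoo".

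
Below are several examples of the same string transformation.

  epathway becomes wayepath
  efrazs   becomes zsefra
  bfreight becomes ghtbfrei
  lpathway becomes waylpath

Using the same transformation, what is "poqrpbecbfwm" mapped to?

What's happening: move the first character to the end, then swap the front and back halves of the string.
Doing the same to "poqrpbecbfwm": "cbfwmpoqrpbe".

cbfwmpoqrpbe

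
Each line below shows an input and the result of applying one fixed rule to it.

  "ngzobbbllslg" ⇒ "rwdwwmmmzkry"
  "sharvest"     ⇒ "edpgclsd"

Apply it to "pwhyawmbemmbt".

The rule is to reverse the string, then shift every letter 11 places forward in the alphabet (wrapping around).
For "pwhyawmbemmbt", step one produces "tbmmebmwayhwp"; step two turns that into "emxxpmxhljsha".

emxxpmxhljsha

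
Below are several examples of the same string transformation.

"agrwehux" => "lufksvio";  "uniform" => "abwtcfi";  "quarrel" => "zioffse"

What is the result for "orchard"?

Looking at the pairs, the operation is to shift every letter 12 places backward in the alphabet (wrapping around), then swap the first and last characters.
Working it through for "orchard": intermediate "cfqvofr", final "rfqvofc".

rfqvofc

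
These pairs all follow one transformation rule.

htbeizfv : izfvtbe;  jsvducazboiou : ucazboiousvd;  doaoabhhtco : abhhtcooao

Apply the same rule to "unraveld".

Each output is the input with this applied: delete the first character, then move the first 3 characters to the end (rotate left by 3).
"unraveld" → "nraveld" → "veldnra".

veldnra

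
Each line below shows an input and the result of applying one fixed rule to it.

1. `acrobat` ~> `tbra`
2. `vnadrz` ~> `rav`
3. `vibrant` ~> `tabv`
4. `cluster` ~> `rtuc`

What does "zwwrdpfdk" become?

kfdwz

Looking at the pairs, the operation is to keep every other character starting from the first (positions 1st, 3rd, 5th, ...), then reverse the string.
On "zwwrdpfdk": the first step gives "zwdfk", and the second then gives "kfdwz".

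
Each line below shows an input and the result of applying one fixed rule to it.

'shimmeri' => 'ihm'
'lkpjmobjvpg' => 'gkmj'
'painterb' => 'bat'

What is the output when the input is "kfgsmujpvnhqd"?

hfmp

What's happening: keep one character in every 3, starting at position 2 (positions 2nd, 5th, 8th, ...), then move the last character to the front.
"kfgsmujpvnhqd" → "fmph" → "hfmp".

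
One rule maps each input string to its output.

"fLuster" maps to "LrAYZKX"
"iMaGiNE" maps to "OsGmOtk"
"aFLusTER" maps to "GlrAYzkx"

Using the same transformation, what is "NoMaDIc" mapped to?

tUsGjoI

Each output is the input with this applied: flip the case of every letter, then shift every letter 6 places forward in the alphabet (wrapping around).
"NoMaDIc" → "nOmAdiC" → "tUsGjoI".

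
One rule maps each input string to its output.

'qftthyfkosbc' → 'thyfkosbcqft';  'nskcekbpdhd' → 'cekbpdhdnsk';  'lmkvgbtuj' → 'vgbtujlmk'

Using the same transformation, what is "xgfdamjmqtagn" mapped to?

Each output is the input with this applied: move the first 3 characters to the end (rotate left by 3).
"xgfdamjmqtagn" → "damjmqtagnxgf".

damjmqtagnxgf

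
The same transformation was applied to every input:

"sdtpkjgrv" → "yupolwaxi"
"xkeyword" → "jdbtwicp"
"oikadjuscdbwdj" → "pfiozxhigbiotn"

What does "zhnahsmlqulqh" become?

Looking at the pairs, the operation is to move the first 2 characters to the end (rotate left by 2), then shift every letter 5 places forward in the alphabet (wrapping around).
"zhnahsmlqulqh" → "sfmxrqvzqvmem".

sfmxrqvzqvmem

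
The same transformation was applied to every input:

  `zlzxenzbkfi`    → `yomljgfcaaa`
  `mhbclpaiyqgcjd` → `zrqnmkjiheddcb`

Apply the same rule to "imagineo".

ponjjhfb

In each case the input is transformed by: shift every letter 1 place forward in the alphabet (wrapping around), then sort the characters into reverse alphabetical order.
Doing the same to "imagineo": "ponjjhfb".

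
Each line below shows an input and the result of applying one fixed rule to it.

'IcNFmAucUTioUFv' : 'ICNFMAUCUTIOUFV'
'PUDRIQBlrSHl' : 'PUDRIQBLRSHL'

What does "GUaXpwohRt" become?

What's happening: convert every letter to uppercase.
Doing the same to "GUaXpwohRt": "GUAXPWOHRT".

GUAXPWOHRT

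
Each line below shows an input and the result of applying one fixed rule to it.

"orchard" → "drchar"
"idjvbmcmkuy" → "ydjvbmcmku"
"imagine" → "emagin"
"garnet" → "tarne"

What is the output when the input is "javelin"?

In each case the input is transformed by: swap the first and last characters, then delete the last character.
Applying both steps to "javelin": "navelij", then "naveli".

naveli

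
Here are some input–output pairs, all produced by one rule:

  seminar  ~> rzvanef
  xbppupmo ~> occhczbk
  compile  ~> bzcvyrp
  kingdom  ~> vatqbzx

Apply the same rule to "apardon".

In each case the input is transformed by: move the first character to the end, then shift every letter 13 places forward in the alphabet (wrapping around) — i.e. ROT13.
Applying both steps to "apardon": "pardona", then "cneqban".
(Check on "xbppupmo": → "bppupmox" → "occhczbk" ✓)

cneqban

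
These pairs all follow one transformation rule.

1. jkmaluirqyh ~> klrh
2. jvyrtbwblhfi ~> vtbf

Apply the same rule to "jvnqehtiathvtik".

veihi

In each case the input is transformed by: keep one character in every 3, starting at position 2 (positions 2nd, 5th, 8th, ...).
Applying that to "jvnqehtiathvtik" gives "veihi".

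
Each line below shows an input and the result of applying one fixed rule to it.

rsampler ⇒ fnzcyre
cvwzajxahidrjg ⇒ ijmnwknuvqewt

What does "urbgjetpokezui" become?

The transformation: delete the first character, then shift every letter 13 places forward in the alphabet (wrapping around) — i.e. ROT13.
Starting from "urbgjetpokezui": after the first operation, "rbgjetpokezui"; after the second, "eotwrgcbxrmhv".

eotwrgcbxrmhv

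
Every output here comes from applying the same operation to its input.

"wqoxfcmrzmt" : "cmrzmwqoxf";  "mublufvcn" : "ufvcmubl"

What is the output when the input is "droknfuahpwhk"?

The rule is to delete the last character, then swap the front and back halves of the string.
For "droknfuahpwhk", step one produces "droknfuahpwh"; step two turns that into "uahpwhdroknf".
(Check on "mublufvcn": → "mublufvc" → "ufvcmubl" ✓)

uahpwhdroknf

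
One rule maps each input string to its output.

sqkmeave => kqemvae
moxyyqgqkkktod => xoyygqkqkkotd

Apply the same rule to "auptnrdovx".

puntdrvox

The pattern: delete the first character, then swap each adjacent pair of characters (1↔2, 3↔4, ...).
Starting from "auptnrdovx": after the first operation, "uptnrdovx"; after the second, "puntdrvox".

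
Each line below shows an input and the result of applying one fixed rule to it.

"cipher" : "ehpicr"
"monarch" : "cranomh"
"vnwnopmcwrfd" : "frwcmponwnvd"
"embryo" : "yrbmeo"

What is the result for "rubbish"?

sibburh

The transformation: move the last character to the front, then reverse the string.
Working it through for "rubbish": intermediate "hrubbis", final "sibburh".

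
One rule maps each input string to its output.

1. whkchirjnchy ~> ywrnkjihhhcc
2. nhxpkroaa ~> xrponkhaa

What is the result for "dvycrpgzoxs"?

zyxvsrpogdc

Looking at the pairs, the operation is to sort the characters into reverse alphabetical order.
For "dvycrpgzoxs" the result is "zyxvsrpogdc".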